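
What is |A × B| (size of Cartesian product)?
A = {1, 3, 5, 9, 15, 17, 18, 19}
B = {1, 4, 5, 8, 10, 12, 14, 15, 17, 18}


Set A = {1, 3, 5, 9, 15, 17, 18, 19} has 8 elements.
Set B = {1, 4, 5, 8, 10, 12, 14, 15, 17, 18} has 10 elements.
|A × B| = |A| × |B| = 8 × 10 = 80

80


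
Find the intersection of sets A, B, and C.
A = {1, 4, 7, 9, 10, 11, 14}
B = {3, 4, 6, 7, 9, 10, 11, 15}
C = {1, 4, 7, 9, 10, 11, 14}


Set A = {1, 4, 7, 9, 10, 11, 14}
Set B = {3, 4, 6, 7, 9, 10, 11, 15}
Set C = {1, 4, 7, 9, 10, 11, 14}
First, A ∩ B = {4, 7, 9, 10, 11}
Then, (A ∩ B) ∩ C = {4, 7, 9, 10, 11}

{4, 7, 9, 10, 11}


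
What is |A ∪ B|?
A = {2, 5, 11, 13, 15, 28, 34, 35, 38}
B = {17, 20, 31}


Set A = {2, 5, 11, 13, 15, 28, 34, 35, 38}, |A| = 9
Set B = {17, 20, 31}, |B| = 3
A ∩ B = {}, |A ∩ B| = 0
|A ∪ B| = |A| + |B| - |A ∩ B| = 9 + 3 - 0 = 12

12


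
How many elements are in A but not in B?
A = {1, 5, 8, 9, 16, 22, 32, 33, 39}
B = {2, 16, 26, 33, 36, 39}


Set A = {1, 5, 8, 9, 16, 22, 32, 33, 39}
Set B = {2, 16, 26, 33, 36, 39}
A \ B = {1, 5, 8, 9, 22, 32}
|A \ B| = 6

6


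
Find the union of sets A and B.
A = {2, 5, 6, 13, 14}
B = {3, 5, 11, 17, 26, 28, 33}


Set A = {2, 5, 6, 13, 14}
Set B = {3, 5, 11, 17, 26, 28, 33}
A ∪ B includes all elements in either set.
Elements from A: {2, 5, 6, 13, 14}
Elements from B not already included: {3, 11, 17, 26, 28, 33}
A ∪ B = {2, 3, 5, 6, 11, 13, 14, 17, 26, 28, 33}

{2, 3, 5, 6, 11, 13, 14, 17, 26, 28, 33}


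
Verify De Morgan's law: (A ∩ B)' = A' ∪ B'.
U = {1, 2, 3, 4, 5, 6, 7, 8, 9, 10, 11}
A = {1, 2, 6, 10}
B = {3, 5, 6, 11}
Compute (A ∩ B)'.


U = {1, 2, 3, 4, 5, 6, 7, 8, 9, 10, 11}
A = {1, 2, 6, 10}, B = {3, 5, 6, 11}
A ∩ B = {6}
(A ∩ B)' = U \ (A ∩ B) = {1, 2, 3, 4, 5, 7, 8, 9, 10, 11}
Verification via A' ∪ B': A' = {3, 4, 5, 7, 8, 9, 11}, B' = {1, 2, 4, 7, 8, 9, 10}
A' ∪ B' = {1, 2, 3, 4, 5, 7, 8, 9, 10, 11} ✓

{1, 2, 3, 4, 5, 7, 8, 9, 10, 11}


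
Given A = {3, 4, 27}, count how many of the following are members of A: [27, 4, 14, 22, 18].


Set A = {3, 4, 27}
Candidates: [27, 4, 14, 22, 18]
Check each candidate:
27 ∈ A, 4 ∈ A, 14 ∉ A, 22 ∉ A, 18 ∉ A
Count of candidates in A: 2

2


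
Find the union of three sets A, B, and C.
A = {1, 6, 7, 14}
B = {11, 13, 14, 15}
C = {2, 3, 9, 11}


Set A = {1, 6, 7, 14}
Set B = {11, 13, 14, 15}
Set C = {2, 3, 9, 11}
First, A ∪ B = {1, 6, 7, 11, 13, 14, 15}
Then, (A ∪ B) ∪ C = {1, 2, 3, 6, 7, 9, 11, 13, 14, 15}

{1, 2, 3, 6, 7, 9, 11, 13, 14, 15}


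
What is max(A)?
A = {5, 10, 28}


Set A = {5, 10, 28}
Elements in ascending order: 5, 10, 28
The largest element is 28.

28


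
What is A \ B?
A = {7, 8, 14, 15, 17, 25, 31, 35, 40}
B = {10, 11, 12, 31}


Set A = {7, 8, 14, 15, 17, 25, 31, 35, 40}
Set B = {10, 11, 12, 31}
A \ B includes elements in A that are not in B.
Check each element of A:
7 (not in B, keep), 8 (not in B, keep), 14 (not in B, keep), 15 (not in B, keep), 17 (not in B, keep), 25 (not in B, keep), 31 (in B, remove), 35 (not in B, keep), 40 (not in B, keep)
A \ B = {7, 8, 14, 15, 17, 25, 35, 40}

{7, 8, 14, 15, 17, 25, 35, 40}


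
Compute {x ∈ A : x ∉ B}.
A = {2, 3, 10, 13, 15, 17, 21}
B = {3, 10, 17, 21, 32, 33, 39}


Set A = {2, 3, 10, 13, 15, 17, 21}
Set B = {3, 10, 17, 21, 32, 33, 39}
Check each element of A against B:
2 ∉ B (include), 3 ∈ B, 10 ∈ B, 13 ∉ B (include), 15 ∉ B (include), 17 ∈ B, 21 ∈ B
Elements of A not in B: {2, 13, 15}

{2, 13, 15}


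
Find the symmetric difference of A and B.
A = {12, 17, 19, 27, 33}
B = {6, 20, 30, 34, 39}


Set A = {12, 17, 19, 27, 33}
Set B = {6, 20, 30, 34, 39}
A △ B = (A \ B) ∪ (B \ A)
Elements in A but not B: {12, 17, 19, 27, 33}
Elements in B but not A: {6, 20, 30, 34, 39}
A △ B = {6, 12, 17, 19, 20, 27, 30, 33, 34, 39}

{6, 12, 17, 19, 20, 27, 30, 33, 34, 39}


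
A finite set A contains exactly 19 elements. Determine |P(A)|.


The set has 19 elements.
The power set contains all possible subsets.
|P(A)| = 2^|A| = 2^19 = 524288

524288


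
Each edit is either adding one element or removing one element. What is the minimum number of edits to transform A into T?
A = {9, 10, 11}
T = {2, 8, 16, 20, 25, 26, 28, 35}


Set A = {9, 10, 11}
Set T = {2, 8, 16, 20, 25, 26, 28, 35}
Elements to remove from A (in A, not in T): {9, 10, 11} → 3 removals
Elements to add to A (in T, not in A): {2, 8, 16, 20, 25, 26, 28, 35} → 8 additions
Total edits = 3 + 8 = 11

11


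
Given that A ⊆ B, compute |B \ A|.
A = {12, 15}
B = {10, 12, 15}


Set A = {12, 15}, |A| = 2
Set B = {10, 12, 15}, |B| = 3
Since A ⊆ B: B \ A = {10}
|B| - |A| = 3 - 2 = 1

1


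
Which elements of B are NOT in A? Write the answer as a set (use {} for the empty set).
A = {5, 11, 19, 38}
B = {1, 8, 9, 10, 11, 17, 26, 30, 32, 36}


Set A = {5, 11, 19, 38}
Set B = {1, 8, 9, 10, 11, 17, 26, 30, 32, 36}
Check each element of B against A:
1 ∉ A (include), 8 ∉ A (include), 9 ∉ A (include), 10 ∉ A (include), 11 ∈ A, 17 ∉ A (include), 26 ∉ A (include), 30 ∉ A (include), 32 ∉ A (include), 36 ∉ A (include)
Elements of B not in A: {1, 8, 9, 10, 17, 26, 30, 32, 36}

{1, 8, 9, 10, 17, 26, 30, 32, 36}


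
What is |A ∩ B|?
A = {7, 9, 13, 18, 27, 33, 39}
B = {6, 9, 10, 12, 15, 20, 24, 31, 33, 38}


Set A = {7, 9, 13, 18, 27, 33, 39}
Set B = {6, 9, 10, 12, 15, 20, 24, 31, 33, 38}
A ∩ B = {9, 33}
|A ∩ B| = 2

2


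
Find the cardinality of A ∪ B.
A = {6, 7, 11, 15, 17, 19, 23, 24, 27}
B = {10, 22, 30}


Set A = {6, 7, 11, 15, 17, 19, 23, 24, 27}, |A| = 9
Set B = {10, 22, 30}, |B| = 3
A ∩ B = {}, |A ∩ B| = 0
|A ∪ B| = |A| + |B| - |A ∩ B| = 9 + 3 - 0 = 12

12


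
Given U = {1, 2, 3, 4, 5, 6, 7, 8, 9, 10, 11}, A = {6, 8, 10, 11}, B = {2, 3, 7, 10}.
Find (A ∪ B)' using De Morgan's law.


U = {1, 2, 3, 4, 5, 6, 7, 8, 9, 10, 11}
A = {6, 8, 10, 11}, B = {2, 3, 7, 10}
A ∪ B = {2, 3, 6, 7, 8, 10, 11}
(A ∪ B)' = U \ (A ∪ B) = {1, 4, 5, 9}
Verification via A' ∩ B': A' = {1, 2, 3, 4, 5, 7, 9}, B' = {1, 4, 5, 6, 8, 9, 11}
A' ∩ B' = {1, 4, 5, 9} ✓

{1, 4, 5, 9}


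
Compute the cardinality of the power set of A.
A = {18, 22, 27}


Set A = {18, 22, 27}
|A| = 3
The power set P(A) contains all subsets of A.
|P(A)| = 2^|A| = 2^3 = 8

8


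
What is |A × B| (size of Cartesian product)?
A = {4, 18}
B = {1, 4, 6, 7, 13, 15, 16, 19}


Set A = {4, 18} has 2 elements.
Set B = {1, 4, 6, 7, 13, 15, 16, 19} has 8 elements.
|A × B| = |A| × |B| = 2 × 8 = 16

16


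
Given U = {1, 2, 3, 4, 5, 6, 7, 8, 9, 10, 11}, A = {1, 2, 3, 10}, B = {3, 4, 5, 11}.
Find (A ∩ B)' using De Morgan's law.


U = {1, 2, 3, 4, 5, 6, 7, 8, 9, 10, 11}
A = {1, 2, 3, 10}, B = {3, 4, 5, 11}
A ∩ B = {3}
(A ∩ B)' = U \ (A ∩ B) = {1, 2, 4, 5, 6, 7, 8, 9, 10, 11}
Verification via A' ∪ B': A' = {4, 5, 6, 7, 8, 9, 11}, B' = {1, 2, 6, 7, 8, 9, 10}
A' ∪ B' = {1, 2, 4, 5, 6, 7, 8, 9, 10, 11} ✓

{1, 2, 4, 5, 6, 7, 8, 9, 10, 11}


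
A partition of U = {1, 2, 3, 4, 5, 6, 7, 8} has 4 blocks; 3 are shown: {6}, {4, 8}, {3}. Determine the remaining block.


U = {1, 2, 3, 4, 5, 6, 7, 8}
Shown blocks: {6}, {4, 8}, {3}
A partition's blocks are pairwise disjoint and cover U, so the missing block = U \ (union of shown blocks).
Union of shown blocks: {3, 4, 6, 8}
Missing block = U \ (union) = {1, 2, 5, 7}

{1, 2, 5, 7}


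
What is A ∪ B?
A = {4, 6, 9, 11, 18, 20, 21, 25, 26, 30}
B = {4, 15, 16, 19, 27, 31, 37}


Set A = {4, 6, 9, 11, 18, 20, 21, 25, 26, 30}
Set B = {4, 15, 16, 19, 27, 31, 37}
A ∪ B includes all elements in either set.
Elements from A: {4, 6, 9, 11, 18, 20, 21, 25, 26, 30}
Elements from B not already included: {15, 16, 19, 27, 31, 37}
A ∪ B = {4, 6, 9, 11, 15, 16, 18, 19, 20, 21, 25, 26, 27, 30, 31, 37}

{4, 6, 9, 11, 15, 16, 18, 19, 20, 21, 25, 26, 27, 30, 31, 37}


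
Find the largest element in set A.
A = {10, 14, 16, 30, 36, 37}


Set A = {10, 14, 16, 30, 36, 37}
Elements in ascending order: 10, 14, 16, 30, 36, 37
The largest element is 37.

37


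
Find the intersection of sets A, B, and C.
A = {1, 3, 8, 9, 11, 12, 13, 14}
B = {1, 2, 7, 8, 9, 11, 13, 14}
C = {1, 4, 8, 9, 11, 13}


Set A = {1, 3, 8, 9, 11, 12, 13, 14}
Set B = {1, 2, 7, 8, 9, 11, 13, 14}
Set C = {1, 4, 8, 9, 11, 13}
First, A ∩ B = {1, 8, 9, 11, 13, 14}
Then, (A ∩ B) ∩ C = {1, 8, 9, 11, 13}

{1, 8, 9, 11, 13}


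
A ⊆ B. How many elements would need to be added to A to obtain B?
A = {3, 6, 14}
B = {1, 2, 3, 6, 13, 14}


Set A = {3, 6, 14}, |A| = 3
Set B = {1, 2, 3, 6, 13, 14}, |B| = 6
Since A ⊆ B: B \ A = {1, 2, 13}
|B| - |A| = 6 - 3 = 3

3


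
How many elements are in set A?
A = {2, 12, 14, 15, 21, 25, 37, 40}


Set A = {2, 12, 14, 15, 21, 25, 37, 40}
Listing elements: 2, 12, 14, 15, 21, 25, 37, 40
Counting: 8 elements
|A| = 8

8


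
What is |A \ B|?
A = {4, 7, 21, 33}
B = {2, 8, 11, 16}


Set A = {4, 7, 21, 33}
Set B = {2, 8, 11, 16}
A \ B = {4, 7, 21, 33}
|A \ B| = 4

4


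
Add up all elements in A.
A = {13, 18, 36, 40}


Set A = {13, 18, 36, 40}
Sum = 13 + 18 + 36 + 40 = 107

107


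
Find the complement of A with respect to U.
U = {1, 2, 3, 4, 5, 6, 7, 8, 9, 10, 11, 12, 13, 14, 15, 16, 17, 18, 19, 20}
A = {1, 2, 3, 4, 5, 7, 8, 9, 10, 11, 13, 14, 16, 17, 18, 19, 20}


Universal set U = {1, 2, 3, 4, 5, 6, 7, 8, 9, 10, 11, 12, 13, 14, 15, 16, 17, 18, 19, 20}
Set A = {1, 2, 3, 4, 5, 7, 8, 9, 10, 11, 13, 14, 16, 17, 18, 19, 20}
A' = U \ A = elements in U but not in A
Checking each element of U:
1 (in A, exclude), 2 (in A, exclude), 3 (in A, exclude), 4 (in A, exclude), 5 (in A, exclude), 6 (not in A, include), 7 (in A, exclude), 8 (in A, exclude), 9 (in A, exclude), 10 (in A, exclude), 11 (in A, exclude), 12 (not in A, include), 13 (in A, exclude), 14 (in A, exclude), 15 (not in A, include), 16 (in A, exclude), 17 (in A, exclude), 18 (in A, exclude), 19 (in A, exclude), 20 (in A, exclude)
A' = {6, 12, 15}

{6, 12, 15}


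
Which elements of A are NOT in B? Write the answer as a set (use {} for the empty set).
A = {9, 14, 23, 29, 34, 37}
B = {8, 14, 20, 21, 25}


Set A = {9, 14, 23, 29, 34, 37}
Set B = {8, 14, 20, 21, 25}
Check each element of A against B:
9 ∉ B (include), 14 ∈ B, 23 ∉ B (include), 29 ∉ B (include), 34 ∉ B (include), 37 ∉ B (include)
Elements of A not in B: {9, 23, 29, 34, 37}

{9, 23, 29, 34, 37}


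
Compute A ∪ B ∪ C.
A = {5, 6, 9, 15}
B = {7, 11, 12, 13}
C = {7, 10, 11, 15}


Set A = {5, 6, 9, 15}
Set B = {7, 11, 12, 13}
Set C = {7, 10, 11, 15}
First, A ∪ B = {5, 6, 7, 9, 11, 12, 13, 15}
Then, (A ∪ B) ∪ C = {5, 6, 7, 9, 10, 11, 12, 13, 15}

{5, 6, 7, 9, 10, 11, 12, 13, 15}


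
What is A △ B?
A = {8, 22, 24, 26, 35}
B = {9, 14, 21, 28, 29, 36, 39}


Set A = {8, 22, 24, 26, 35}
Set B = {9, 14, 21, 28, 29, 36, 39}
A △ B = (A \ B) ∪ (B \ A)
Elements in A but not B: {8, 22, 24, 26, 35}
Elements in B but not A: {9, 14, 21, 28, 29, 36, 39}
A △ B = {8, 9, 14, 21, 22, 24, 26, 28, 29, 35, 36, 39}

{8, 9, 14, 21, 22, 24, 26, 28, 29, 35, 36, 39}


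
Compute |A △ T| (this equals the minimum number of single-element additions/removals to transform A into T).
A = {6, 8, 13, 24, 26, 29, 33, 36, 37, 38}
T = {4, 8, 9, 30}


Set A = {6, 8, 13, 24, 26, 29, 33, 36, 37, 38}
Set T = {4, 8, 9, 30}
Elements to remove from A (in A, not in T): {6, 13, 24, 26, 29, 33, 36, 37, 38} → 9 removals
Elements to add to A (in T, not in A): {4, 9, 30} → 3 additions
Total edits = 9 + 3 = 12

12


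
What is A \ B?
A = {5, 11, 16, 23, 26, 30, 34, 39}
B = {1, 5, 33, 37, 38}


Set A = {5, 11, 16, 23, 26, 30, 34, 39}
Set B = {1, 5, 33, 37, 38}
A \ B includes elements in A that are not in B.
Check each element of A:
5 (in B, remove), 11 (not in B, keep), 16 (not in B, keep), 23 (not in B, keep), 26 (not in B, keep), 30 (not in B, keep), 34 (not in B, keep), 39 (not in B, keep)
A \ B = {11, 16, 23, 26, 30, 34, 39}

{11, 16, 23, 26, 30, 34, 39}


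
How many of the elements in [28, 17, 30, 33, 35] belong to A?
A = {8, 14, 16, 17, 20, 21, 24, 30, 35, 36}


Set A = {8, 14, 16, 17, 20, 21, 24, 30, 35, 36}
Candidates: [28, 17, 30, 33, 35]
Check each candidate:
28 ∉ A, 17 ∈ A, 30 ∈ A, 33 ∉ A, 35 ∈ A
Count of candidates in A: 3

3


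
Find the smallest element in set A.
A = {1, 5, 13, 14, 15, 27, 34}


Set A = {1, 5, 13, 14, 15, 27, 34}
Elements in ascending order: 1, 5, 13, 14, 15, 27, 34
The smallest element is 1.

1


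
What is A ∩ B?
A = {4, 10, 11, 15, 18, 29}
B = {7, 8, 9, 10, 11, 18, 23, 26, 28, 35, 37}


Set A = {4, 10, 11, 15, 18, 29}
Set B = {7, 8, 9, 10, 11, 18, 23, 26, 28, 35, 37}
A ∩ B includes only elements in both sets.
Check each element of A against B:
4 ✗, 10 ✓, 11 ✓, 15 ✗, 18 ✓, 29 ✗
A ∩ B = {10, 11, 18}

{10, 11, 18}


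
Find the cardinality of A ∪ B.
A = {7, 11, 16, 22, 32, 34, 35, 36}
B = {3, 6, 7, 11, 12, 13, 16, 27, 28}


Set A = {7, 11, 16, 22, 32, 34, 35, 36}, |A| = 8
Set B = {3, 6, 7, 11, 12, 13, 16, 27, 28}, |B| = 9
A ∩ B = {7, 11, 16}, |A ∩ B| = 3
|A ∪ B| = |A| + |B| - |A ∩ B| = 8 + 9 - 3 = 14

14


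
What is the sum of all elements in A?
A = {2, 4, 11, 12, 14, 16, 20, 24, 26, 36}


Set A = {2, 4, 11, 12, 14, 16, 20, 24, 26, 36}
Sum = 2 + 4 + 11 + 12 + 14 + 16 + 20 + 24 + 26 + 36 = 165

165


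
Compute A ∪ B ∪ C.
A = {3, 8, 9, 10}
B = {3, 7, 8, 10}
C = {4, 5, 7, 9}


Set A = {3, 8, 9, 10}
Set B = {3, 7, 8, 10}
Set C = {4, 5, 7, 9}
First, A ∪ B = {3, 7, 8, 9, 10}
Then, (A ∪ B) ∪ C = {3, 4, 5, 7, 8, 9, 10}

{3, 4, 5, 7, 8, 9, 10}


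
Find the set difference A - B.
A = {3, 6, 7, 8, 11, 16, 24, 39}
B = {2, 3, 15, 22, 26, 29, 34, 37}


Set A = {3, 6, 7, 8, 11, 16, 24, 39}
Set B = {2, 3, 15, 22, 26, 29, 34, 37}
A \ B includes elements in A that are not in B.
Check each element of A:
3 (in B, remove), 6 (not in B, keep), 7 (not in B, keep), 8 (not in B, keep), 11 (not in B, keep), 16 (not in B, keep), 24 (not in B, keep), 39 (not in B, keep)
A \ B = {6, 7, 8, 11, 16, 24, 39}

{6, 7, 8, 11, 16, 24, 39}


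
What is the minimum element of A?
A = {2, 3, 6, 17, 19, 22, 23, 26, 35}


Set A = {2, 3, 6, 17, 19, 22, 23, 26, 35}
Elements in ascending order: 2, 3, 6, 17, 19, 22, 23, 26, 35
The smallest element is 2.

2


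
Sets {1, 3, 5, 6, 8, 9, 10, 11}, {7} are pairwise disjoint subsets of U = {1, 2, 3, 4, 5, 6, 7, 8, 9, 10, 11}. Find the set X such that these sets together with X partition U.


U = {1, 2, 3, 4, 5, 6, 7, 8, 9, 10, 11}
Shown blocks: {1, 3, 5, 6, 8, 9, 10, 11}, {7}
A partition's blocks are pairwise disjoint and cover U, so the missing block = U \ (union of shown blocks).
Union of shown blocks: {1, 3, 5, 6, 7, 8, 9, 10, 11}
Missing block = U \ (union) = {2, 4}

{2, 4}


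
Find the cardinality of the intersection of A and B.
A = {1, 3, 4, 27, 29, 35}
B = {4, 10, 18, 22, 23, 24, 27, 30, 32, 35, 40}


Set A = {1, 3, 4, 27, 29, 35}
Set B = {4, 10, 18, 22, 23, 24, 27, 30, 32, 35, 40}
A ∩ B = {4, 27, 35}
|A ∩ B| = 3

3


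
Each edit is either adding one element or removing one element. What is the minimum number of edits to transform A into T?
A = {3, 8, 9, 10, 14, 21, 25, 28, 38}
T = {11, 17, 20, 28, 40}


Set A = {3, 8, 9, 10, 14, 21, 25, 28, 38}
Set T = {11, 17, 20, 28, 40}
Elements to remove from A (in A, not in T): {3, 8, 9, 10, 14, 21, 25, 38} → 8 removals
Elements to add to A (in T, not in A): {11, 17, 20, 40} → 4 additions
Total edits = 8 + 4 = 12

12


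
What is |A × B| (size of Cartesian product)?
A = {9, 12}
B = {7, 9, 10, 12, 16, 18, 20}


Set A = {9, 12} has 2 elements.
Set B = {7, 9, 10, 12, 16, 18, 20} has 7 elements.
|A × B| = |A| × |B| = 2 × 7 = 14

14


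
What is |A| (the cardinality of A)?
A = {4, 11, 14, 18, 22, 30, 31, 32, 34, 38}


Set A = {4, 11, 14, 18, 22, 30, 31, 32, 34, 38}
Listing elements: 4, 11, 14, 18, 22, 30, 31, 32, 34, 38
Counting: 10 elements
|A| = 10

10


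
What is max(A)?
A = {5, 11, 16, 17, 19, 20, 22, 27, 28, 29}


Set A = {5, 11, 16, 17, 19, 20, 22, 27, 28, 29}
Elements in ascending order: 5, 11, 16, 17, 19, 20, 22, 27, 28, 29
The largest element is 29.

29


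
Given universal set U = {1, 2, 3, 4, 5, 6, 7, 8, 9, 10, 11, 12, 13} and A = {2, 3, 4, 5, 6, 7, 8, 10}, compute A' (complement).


Universal set U = {1, 2, 3, 4, 5, 6, 7, 8, 9, 10, 11, 12, 13}
Set A = {2, 3, 4, 5, 6, 7, 8, 10}
A' = U \ A = elements in U but not in A
Checking each element of U:
1 (not in A, include), 2 (in A, exclude), 3 (in A, exclude), 4 (in A, exclude), 5 (in A, exclude), 6 (in A, exclude), 7 (in A, exclude), 8 (in A, exclude), 9 (not in A, include), 10 (in A, exclude), 11 (not in A, include), 12 (not in A, include), 13 (not in A, include)
A' = {1, 9, 11, 12, 13}

{1, 9, 11, 12, 13}


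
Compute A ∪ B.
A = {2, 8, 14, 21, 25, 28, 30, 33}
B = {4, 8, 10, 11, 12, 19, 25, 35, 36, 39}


Set A = {2, 8, 14, 21, 25, 28, 30, 33}
Set B = {4, 8, 10, 11, 12, 19, 25, 35, 36, 39}
A ∪ B includes all elements in either set.
Elements from A: {2, 8, 14, 21, 25, 28, 30, 33}
Elements from B not already included: {4, 10, 11, 12, 19, 35, 36, 39}
A ∪ B = {2, 4, 8, 10, 11, 12, 14, 19, 21, 25, 28, 30, 33, 35, 36, 39}

{2, 4, 8, 10, 11, 12, 14, 19, 21, 25, 28, 30, 33, 35, 36, 39}


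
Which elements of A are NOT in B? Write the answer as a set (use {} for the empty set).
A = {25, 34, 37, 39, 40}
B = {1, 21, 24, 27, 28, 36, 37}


Set A = {25, 34, 37, 39, 40}
Set B = {1, 21, 24, 27, 28, 36, 37}
Check each element of A against B:
25 ∉ B (include), 34 ∉ B (include), 37 ∈ B, 39 ∉ B (include), 40 ∉ B (include)
Elements of A not in B: {25, 34, 39, 40}

{25, 34, 39, 40}


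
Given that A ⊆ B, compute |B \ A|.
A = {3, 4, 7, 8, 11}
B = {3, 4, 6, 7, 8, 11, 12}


Set A = {3, 4, 7, 8, 11}, |A| = 5
Set B = {3, 4, 6, 7, 8, 11, 12}, |B| = 7
Since A ⊆ B: B \ A = {6, 12}
|B| - |A| = 7 - 5 = 2

2


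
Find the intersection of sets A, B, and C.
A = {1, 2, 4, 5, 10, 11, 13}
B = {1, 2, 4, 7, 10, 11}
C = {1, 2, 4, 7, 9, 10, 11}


Set A = {1, 2, 4, 5, 10, 11, 13}
Set B = {1, 2, 4, 7, 10, 11}
Set C = {1, 2, 4, 7, 9, 10, 11}
First, A ∩ B = {1, 2, 4, 10, 11}
Then, (A ∩ B) ∩ C = {1, 2, 4, 10, 11}

{1, 2, 4, 10, 11}


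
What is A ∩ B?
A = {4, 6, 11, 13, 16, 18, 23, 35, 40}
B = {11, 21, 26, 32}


Set A = {4, 6, 11, 13, 16, 18, 23, 35, 40}
Set B = {11, 21, 26, 32}
A ∩ B includes only elements in both sets.
Check each element of A against B:
4 ✗, 6 ✗, 11 ✓, 13 ✗, 16 ✗, 18 ✗, 23 ✗, 35 ✗, 40 ✗
A ∩ B = {11}

{11}


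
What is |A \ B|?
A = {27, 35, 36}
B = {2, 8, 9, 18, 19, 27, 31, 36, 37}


Set A = {27, 35, 36}
Set B = {2, 8, 9, 18, 19, 27, 31, 36, 37}
A \ B = {35}
|A \ B| = 1

1


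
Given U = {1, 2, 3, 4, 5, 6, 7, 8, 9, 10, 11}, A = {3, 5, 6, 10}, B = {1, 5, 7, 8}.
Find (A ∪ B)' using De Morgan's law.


U = {1, 2, 3, 4, 5, 6, 7, 8, 9, 10, 11}
A = {3, 5, 6, 10}, B = {1, 5, 7, 8}
A ∪ B = {1, 3, 5, 6, 7, 8, 10}
(A ∪ B)' = U \ (A ∪ B) = {2, 4, 9, 11}
Verification via A' ∩ B': A' = {1, 2, 4, 7, 8, 9, 11}, B' = {2, 3, 4, 6, 9, 10, 11}
A' ∩ B' = {2, 4, 9, 11} ✓

{2, 4, 9, 11}


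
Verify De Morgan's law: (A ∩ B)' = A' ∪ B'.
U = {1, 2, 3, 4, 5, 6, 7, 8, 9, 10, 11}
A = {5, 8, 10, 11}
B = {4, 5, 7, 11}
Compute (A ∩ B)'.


U = {1, 2, 3, 4, 5, 6, 7, 8, 9, 10, 11}
A = {5, 8, 10, 11}, B = {4, 5, 7, 11}
A ∩ B = {5, 11}
(A ∩ B)' = U \ (A ∩ B) = {1, 2, 3, 4, 6, 7, 8, 9, 10}
Verification via A' ∪ B': A' = {1, 2, 3, 4, 6, 7, 9}, B' = {1, 2, 3, 6, 8, 9, 10}
A' ∪ B' = {1, 2, 3, 4, 6, 7, 8, 9, 10} ✓

{1, 2, 3, 4, 6, 7, 8, 9, 10}


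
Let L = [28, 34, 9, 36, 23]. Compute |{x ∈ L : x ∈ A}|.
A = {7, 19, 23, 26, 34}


Set A = {7, 19, 23, 26, 34}
Candidates: [28, 34, 9, 36, 23]
Check each candidate:
28 ∉ A, 34 ∈ A, 9 ∉ A, 36 ∉ A, 23 ∈ A
Count of candidates in A: 2

2


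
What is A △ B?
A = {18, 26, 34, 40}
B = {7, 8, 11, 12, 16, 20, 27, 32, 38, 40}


Set A = {18, 26, 34, 40}
Set B = {7, 8, 11, 12, 16, 20, 27, 32, 38, 40}
A △ B = (A \ B) ∪ (B \ A)
Elements in A but not B: {18, 26, 34}
Elements in B but not A: {7, 8, 11, 12, 16, 20, 27, 32, 38}
A △ B = {7, 8, 11, 12, 16, 18, 20, 26, 27, 32, 34, 38}

{7, 8, 11, 12, 16, 18, 20, 26, 27, 32, 34, 38}


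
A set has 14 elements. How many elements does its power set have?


The set has 14 elements.
The power set contains all possible subsets.
|P(A)| = 2^|A| = 2^14 = 16384

16384


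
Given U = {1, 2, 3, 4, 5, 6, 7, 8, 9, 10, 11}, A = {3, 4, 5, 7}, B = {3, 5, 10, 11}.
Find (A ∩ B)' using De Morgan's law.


U = {1, 2, 3, 4, 5, 6, 7, 8, 9, 10, 11}
A = {3, 4, 5, 7}, B = {3, 5, 10, 11}
A ∩ B = {3, 5}
(A ∩ B)' = U \ (A ∩ B) = {1, 2, 4, 6, 7, 8, 9, 10, 11}
Verification via A' ∪ B': A' = {1, 2, 6, 8, 9, 10, 11}, B' = {1, 2, 4, 6, 7, 8, 9}
A' ∪ B' = {1, 2, 4, 6, 7, 8, 9, 10, 11} ✓

{1, 2, 4, 6, 7, 8, 9, 10, 11}


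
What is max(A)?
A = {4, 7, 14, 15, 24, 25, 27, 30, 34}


Set A = {4, 7, 14, 15, 24, 25, 27, 30, 34}
Elements in ascending order: 4, 7, 14, 15, 24, 25, 27, 30, 34
The largest element is 34.

34


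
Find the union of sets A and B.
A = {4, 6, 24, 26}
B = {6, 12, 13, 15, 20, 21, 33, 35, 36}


Set A = {4, 6, 24, 26}
Set B = {6, 12, 13, 15, 20, 21, 33, 35, 36}
A ∪ B includes all elements in either set.
Elements from A: {4, 6, 24, 26}
Elements from B not already included: {12, 13, 15, 20, 21, 33, 35, 36}
A ∪ B = {4, 6, 12, 13, 15, 20, 21, 24, 26, 33, 35, 36}

{4, 6, 12, 13, 15, 20, 21, 24, 26, 33, 35, 36}


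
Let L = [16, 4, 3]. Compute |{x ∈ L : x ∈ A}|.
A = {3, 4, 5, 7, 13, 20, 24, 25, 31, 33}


Set A = {3, 4, 5, 7, 13, 20, 24, 25, 31, 33}
Candidates: [16, 4, 3]
Check each candidate:
16 ∉ A, 4 ∈ A, 3 ∈ A
Count of candidates in A: 2

2


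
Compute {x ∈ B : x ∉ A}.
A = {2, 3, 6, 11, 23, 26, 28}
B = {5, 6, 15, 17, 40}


Set A = {2, 3, 6, 11, 23, 26, 28}
Set B = {5, 6, 15, 17, 40}
Check each element of B against A:
5 ∉ A (include), 6 ∈ A, 15 ∉ A (include), 17 ∉ A (include), 40 ∉ A (include)
Elements of B not in A: {5, 15, 17, 40}

{5, 15, 17, 40}


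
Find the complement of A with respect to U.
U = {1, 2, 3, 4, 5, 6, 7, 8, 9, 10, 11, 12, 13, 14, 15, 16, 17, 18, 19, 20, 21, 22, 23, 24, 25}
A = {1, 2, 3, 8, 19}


Universal set U = {1, 2, 3, 4, 5, 6, 7, 8, 9, 10, 11, 12, 13, 14, 15, 16, 17, 18, 19, 20, 21, 22, 23, 24, 25}
Set A = {1, 2, 3, 8, 19}
A' = U \ A = elements in U but not in A
Checking each element of U:
1 (in A, exclude), 2 (in A, exclude), 3 (in A, exclude), 4 (not in A, include), 5 (not in A, include), 6 (not in A, include), 7 (not in A, include), 8 (in A, exclude), 9 (not in A, include), 10 (not in A, include), 11 (not in A, include), 12 (not in A, include), 13 (not in A, include), 14 (not in A, include), 15 (not in A, include), 16 (not in A, include), 17 (not in A, include), 18 (not in A, include), 19 (in A, exclude), 20 (not in A, include), 21 (not in A, include), 22 (not in A, include), 23 (not in A, include), 24 (not in A, include), 25 (not in A, include)
A' = {4, 5, 6, 7, 9, 10, 11, 12, 13, 14, 15, 16, 17, 18, 20, 21, 22, 23, 24, 25}

{4, 5, 6, 7, 9, 10, 11, 12, 13, 14, 15, 16, 17, 18, 20, 21, 22, 23, 24, 25}


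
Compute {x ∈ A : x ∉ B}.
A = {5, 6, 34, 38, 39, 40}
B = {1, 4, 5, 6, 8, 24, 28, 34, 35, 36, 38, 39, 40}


Set A = {5, 6, 34, 38, 39, 40}
Set B = {1, 4, 5, 6, 8, 24, 28, 34, 35, 36, 38, 39, 40}
Check each element of A against B:
5 ∈ B, 6 ∈ B, 34 ∈ B, 38 ∈ B, 39 ∈ B, 40 ∈ B
Elements of A not in B: {}

{}


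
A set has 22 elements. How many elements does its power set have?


The set has 22 elements.
The power set contains all possible subsets.
|P(A)| = 2^|A| = 2^22 = 4194304

4194304


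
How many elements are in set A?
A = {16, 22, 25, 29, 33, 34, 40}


Set A = {16, 22, 25, 29, 33, 34, 40}
Listing elements: 16, 22, 25, 29, 33, 34, 40
Counting: 7 elements
|A| = 7

7


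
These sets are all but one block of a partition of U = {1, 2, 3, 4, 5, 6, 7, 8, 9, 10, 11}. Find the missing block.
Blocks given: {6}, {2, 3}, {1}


U = {1, 2, 3, 4, 5, 6, 7, 8, 9, 10, 11}
Shown blocks: {6}, {2, 3}, {1}
A partition's blocks are pairwise disjoint and cover U, so the missing block = U \ (union of shown blocks).
Union of shown blocks: {1, 2, 3, 6}
Missing block = U \ (union) = {4, 5, 7, 8, 9, 10, 11}

{4, 5, 7, 8, 9, 10, 11}


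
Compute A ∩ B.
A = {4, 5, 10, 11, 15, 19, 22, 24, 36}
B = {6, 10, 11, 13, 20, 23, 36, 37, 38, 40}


Set A = {4, 5, 10, 11, 15, 19, 22, 24, 36}
Set B = {6, 10, 11, 13, 20, 23, 36, 37, 38, 40}
A ∩ B includes only elements in both sets.
Check each element of A against B:
4 ✗, 5 ✗, 10 ✓, 11 ✓, 15 ✗, 19 ✗, 22 ✗, 24 ✗, 36 ✓
A ∩ B = {10, 11, 36}

{10, 11, 36}


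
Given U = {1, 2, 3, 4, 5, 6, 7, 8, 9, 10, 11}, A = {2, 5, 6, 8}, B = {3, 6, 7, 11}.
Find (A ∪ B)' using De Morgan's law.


U = {1, 2, 3, 4, 5, 6, 7, 8, 9, 10, 11}
A = {2, 5, 6, 8}, B = {3, 6, 7, 11}
A ∪ B = {2, 3, 5, 6, 7, 8, 11}
(A ∪ B)' = U \ (A ∪ B) = {1, 4, 9, 10}
Verification via A' ∩ B': A' = {1, 3, 4, 7, 9, 10, 11}, B' = {1, 2, 4, 5, 8, 9, 10}
A' ∩ B' = {1, 4, 9, 10} ✓

{1, 4, 9, 10}


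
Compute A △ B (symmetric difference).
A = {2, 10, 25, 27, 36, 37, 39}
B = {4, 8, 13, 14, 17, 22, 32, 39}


Set A = {2, 10, 25, 27, 36, 37, 39}
Set B = {4, 8, 13, 14, 17, 22, 32, 39}
A △ B = (A \ B) ∪ (B \ A)
Elements in A but not B: {2, 10, 25, 27, 36, 37}
Elements in B but not A: {4, 8, 13, 14, 17, 22, 32}
A △ B = {2, 4, 8, 10, 13, 14, 17, 22, 25, 27, 32, 36, 37}

{2, 4, 8, 10, 13, 14, 17, 22, 25, 27, 32, 36, 37}


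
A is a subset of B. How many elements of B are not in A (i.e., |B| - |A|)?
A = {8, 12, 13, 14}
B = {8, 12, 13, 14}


Set A = {8, 12, 13, 14}, |A| = 4
Set B = {8, 12, 13, 14}, |B| = 4
Since A ⊆ B: B \ A = {}
|B| - |A| = 4 - 4 = 0

0


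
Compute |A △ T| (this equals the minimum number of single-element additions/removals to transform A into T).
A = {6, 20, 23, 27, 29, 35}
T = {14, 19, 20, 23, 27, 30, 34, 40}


Set A = {6, 20, 23, 27, 29, 35}
Set T = {14, 19, 20, 23, 27, 30, 34, 40}
Elements to remove from A (in A, not in T): {6, 29, 35} → 3 removals
Elements to add to A (in T, not in A): {14, 19, 30, 34, 40} → 5 additions
Total edits = 3 + 5 = 8

8


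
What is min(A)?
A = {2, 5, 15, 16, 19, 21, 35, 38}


Set A = {2, 5, 15, 16, 19, 21, 35, 38}
Elements in ascending order: 2, 5, 15, 16, 19, 21, 35, 38
The smallest element is 2.

2


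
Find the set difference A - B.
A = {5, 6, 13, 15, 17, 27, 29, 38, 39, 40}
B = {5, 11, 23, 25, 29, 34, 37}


Set A = {5, 6, 13, 15, 17, 27, 29, 38, 39, 40}
Set B = {5, 11, 23, 25, 29, 34, 37}
A \ B includes elements in A that are not in B.
Check each element of A:
5 (in B, remove), 6 (not in B, keep), 13 (not in B, keep), 15 (not in B, keep), 17 (not in B, keep), 27 (not in B, keep), 29 (in B, remove), 38 (not in B, keep), 39 (not in B, keep), 40 (not in B, keep)
A \ B = {6, 13, 15, 17, 27, 38, 39, 40}

{6, 13, 15, 17, 27, 38, 39, 40}


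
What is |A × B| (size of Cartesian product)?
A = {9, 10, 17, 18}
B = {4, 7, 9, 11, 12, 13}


Set A = {9, 10, 17, 18} has 4 elements.
Set B = {4, 7, 9, 11, 12, 13} has 6 elements.
|A × B| = |A| × |B| = 4 × 6 = 24

24


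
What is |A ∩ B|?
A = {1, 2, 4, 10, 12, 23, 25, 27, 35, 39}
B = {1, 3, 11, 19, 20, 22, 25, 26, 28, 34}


Set A = {1, 2, 4, 10, 12, 23, 25, 27, 35, 39}
Set B = {1, 3, 11, 19, 20, 22, 25, 26, 28, 34}
A ∩ B = {1, 25}
|A ∩ B| = 2

2


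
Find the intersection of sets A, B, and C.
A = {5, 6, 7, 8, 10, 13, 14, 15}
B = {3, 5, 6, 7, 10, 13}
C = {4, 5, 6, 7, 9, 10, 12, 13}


Set A = {5, 6, 7, 8, 10, 13, 14, 15}
Set B = {3, 5, 6, 7, 10, 13}
Set C = {4, 5, 6, 7, 9, 10, 12, 13}
First, A ∩ B = {5, 6, 7, 10, 13}
Then, (A ∩ B) ∩ C = {5, 6, 7, 10, 13}

{5, 6, 7, 10, 13}


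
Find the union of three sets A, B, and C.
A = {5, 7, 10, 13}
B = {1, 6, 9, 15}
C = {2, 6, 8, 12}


Set A = {5, 7, 10, 13}
Set B = {1, 6, 9, 15}
Set C = {2, 6, 8, 12}
First, A ∪ B = {1, 5, 6, 7, 9, 10, 13, 15}
Then, (A ∪ B) ∪ C = {1, 2, 5, 6, 7, 8, 9, 10, 12, 13, 15}

{1, 2, 5, 6, 7, 8, 9, 10, 12, 13, 15}


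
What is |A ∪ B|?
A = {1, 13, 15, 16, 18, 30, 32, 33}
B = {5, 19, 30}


Set A = {1, 13, 15, 16, 18, 30, 32, 33}, |A| = 8
Set B = {5, 19, 30}, |B| = 3
A ∩ B = {30}, |A ∩ B| = 1
|A ∪ B| = |A| + |B| - |A ∩ B| = 8 + 3 - 1 = 10

10


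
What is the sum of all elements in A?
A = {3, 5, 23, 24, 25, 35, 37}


Set A = {3, 5, 23, 24, 25, 35, 37}
Sum = 3 + 5 + 23 + 24 + 25 + 35 + 37 = 152

152


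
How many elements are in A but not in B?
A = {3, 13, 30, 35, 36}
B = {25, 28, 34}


Set A = {3, 13, 30, 35, 36}
Set B = {25, 28, 34}
A \ B = {3, 13, 30, 35, 36}
|A \ B| = 5

5


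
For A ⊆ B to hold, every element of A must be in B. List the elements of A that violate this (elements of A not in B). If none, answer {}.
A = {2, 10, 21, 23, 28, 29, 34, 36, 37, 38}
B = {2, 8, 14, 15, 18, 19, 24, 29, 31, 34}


Set A = {2, 10, 21, 23, 28, 29, 34, 36, 37, 38}
Set B = {2, 8, 14, 15, 18, 19, 24, 29, 31, 34}
Check each element of A against B:
2 ∈ B, 10 ∉ B (include), 21 ∉ B (include), 23 ∉ B (include), 28 ∉ B (include), 29 ∈ B, 34 ∈ B, 36 ∉ B (include), 37 ∉ B (include), 38 ∉ B (include)
Elements of A not in B: {10, 21, 23, 28, 36, 37, 38}

{10, 21, 23, 28, 36, 37, 38}


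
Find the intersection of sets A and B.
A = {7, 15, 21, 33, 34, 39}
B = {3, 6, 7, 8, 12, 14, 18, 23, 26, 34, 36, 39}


Set A = {7, 15, 21, 33, 34, 39}
Set B = {3, 6, 7, 8, 12, 14, 18, 23, 26, 34, 36, 39}
A ∩ B includes only elements in both sets.
Check each element of A against B:
7 ✓, 15 ✗, 21 ✗, 33 ✗, 34 ✓, 39 ✓
A ∩ B = {7, 34, 39}

{7, 34, 39}


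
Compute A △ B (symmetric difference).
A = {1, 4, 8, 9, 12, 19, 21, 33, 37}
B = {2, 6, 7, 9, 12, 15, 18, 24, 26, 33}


Set A = {1, 4, 8, 9, 12, 19, 21, 33, 37}
Set B = {2, 6, 7, 9, 12, 15, 18, 24, 26, 33}
A △ B = (A \ B) ∪ (B \ A)
Elements in A but not B: {1, 4, 8, 19, 21, 37}
Elements in B but not A: {2, 6, 7, 15, 18, 24, 26}
A △ B = {1, 2, 4, 6, 7, 8, 15, 18, 19, 21, 24, 26, 37}

{1, 2, 4, 6, 7, 8, 15, 18, 19, 21, 24, 26, 37}


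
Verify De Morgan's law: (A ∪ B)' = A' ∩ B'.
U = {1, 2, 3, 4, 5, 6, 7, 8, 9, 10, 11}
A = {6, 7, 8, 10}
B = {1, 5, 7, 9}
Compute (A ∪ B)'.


U = {1, 2, 3, 4, 5, 6, 7, 8, 9, 10, 11}
A = {6, 7, 8, 10}, B = {1, 5, 7, 9}
A ∪ B = {1, 5, 6, 7, 8, 9, 10}
(A ∪ B)' = U \ (A ∪ B) = {2, 3, 4, 11}
Verification via A' ∩ B': A' = {1, 2, 3, 4, 5, 9, 11}, B' = {2, 3, 4, 6, 8, 10, 11}
A' ∩ B' = {2, 3, 4, 11} ✓

{2, 3, 4, 11}


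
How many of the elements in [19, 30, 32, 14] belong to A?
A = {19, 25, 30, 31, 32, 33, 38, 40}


Set A = {19, 25, 30, 31, 32, 33, 38, 40}
Candidates: [19, 30, 32, 14]
Check each candidate:
19 ∈ A, 30 ∈ A, 32 ∈ A, 14 ∉ A
Count of candidates in A: 3

3


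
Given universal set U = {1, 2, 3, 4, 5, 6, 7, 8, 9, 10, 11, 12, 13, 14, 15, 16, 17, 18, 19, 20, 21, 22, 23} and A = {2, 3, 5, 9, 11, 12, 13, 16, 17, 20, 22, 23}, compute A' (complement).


Universal set U = {1, 2, 3, 4, 5, 6, 7, 8, 9, 10, 11, 12, 13, 14, 15, 16, 17, 18, 19, 20, 21, 22, 23}
Set A = {2, 3, 5, 9, 11, 12, 13, 16, 17, 20, 22, 23}
A' = U \ A = elements in U but not in A
Checking each element of U:
1 (not in A, include), 2 (in A, exclude), 3 (in A, exclude), 4 (not in A, include), 5 (in A, exclude), 6 (not in A, include), 7 (not in A, include), 8 (not in A, include), 9 (in A, exclude), 10 (not in A, include), 11 (in A, exclude), 12 (in A, exclude), 13 (in A, exclude), 14 (not in A, include), 15 (not in A, include), 16 (in A, exclude), 17 (in A, exclude), 18 (not in A, include), 19 (not in A, include), 20 (in A, exclude), 21 (not in A, include), 22 (in A, exclude), 23 (in A, exclude)
A' = {1, 4, 6, 7, 8, 10, 14, 15, 18, 19, 21}

{1, 4, 6, 7, 8, 10, 14, 15, 18, 19, 21}


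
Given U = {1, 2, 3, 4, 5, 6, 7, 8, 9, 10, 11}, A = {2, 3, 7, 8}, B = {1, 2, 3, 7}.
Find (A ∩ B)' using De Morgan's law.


U = {1, 2, 3, 4, 5, 6, 7, 8, 9, 10, 11}
A = {2, 3, 7, 8}, B = {1, 2, 3, 7}
A ∩ B = {2, 3, 7}
(A ∩ B)' = U \ (A ∩ B) = {1, 4, 5, 6, 8, 9, 10, 11}
Verification via A' ∪ B': A' = {1, 4, 5, 6, 9, 10, 11}, B' = {4, 5, 6, 8, 9, 10, 11}
A' ∪ B' = {1, 4, 5, 6, 8, 9, 10, 11} ✓

{1, 4, 5, 6, 8, 9, 10, 11}


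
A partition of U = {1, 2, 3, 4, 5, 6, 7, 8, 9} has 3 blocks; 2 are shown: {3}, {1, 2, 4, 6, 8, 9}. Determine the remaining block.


U = {1, 2, 3, 4, 5, 6, 7, 8, 9}
Shown blocks: {3}, {1, 2, 4, 6, 8, 9}
A partition's blocks are pairwise disjoint and cover U, so the missing block = U \ (union of shown blocks).
Union of shown blocks: {1, 2, 3, 4, 6, 8, 9}
Missing block = U \ (union) = {5, 7}

{5, 7}


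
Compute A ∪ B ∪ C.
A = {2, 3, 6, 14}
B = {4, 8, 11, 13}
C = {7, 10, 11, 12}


Set A = {2, 3, 6, 14}
Set B = {4, 8, 11, 13}
Set C = {7, 10, 11, 12}
First, A ∪ B = {2, 3, 4, 6, 8, 11, 13, 14}
Then, (A ∪ B) ∪ C = {2, 3, 4, 6, 7, 8, 10, 11, 12, 13, 14}

{2, 3, 4, 6, 7, 8, 10, 11, 12, 13, 14}


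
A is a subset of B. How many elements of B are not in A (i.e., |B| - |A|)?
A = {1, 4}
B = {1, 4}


Set A = {1, 4}, |A| = 2
Set B = {1, 4}, |B| = 2
Since A ⊆ B: B \ A = {}
|B| - |A| = 2 - 2 = 0

0


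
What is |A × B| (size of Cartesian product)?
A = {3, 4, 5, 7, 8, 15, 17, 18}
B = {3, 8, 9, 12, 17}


Set A = {3, 4, 5, 7, 8, 15, 17, 18} has 8 elements.
Set B = {3, 8, 9, 12, 17} has 5 elements.
|A × B| = |A| × |B| = 8 × 5 = 40

40


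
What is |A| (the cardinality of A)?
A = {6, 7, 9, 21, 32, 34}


Set A = {6, 7, 9, 21, 32, 34}
Listing elements: 6, 7, 9, 21, 32, 34
Counting: 6 elements
|A| = 6

6


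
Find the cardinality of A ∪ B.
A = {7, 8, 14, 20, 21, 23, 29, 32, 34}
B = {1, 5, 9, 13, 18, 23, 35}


Set A = {7, 8, 14, 20, 21, 23, 29, 32, 34}, |A| = 9
Set B = {1, 5, 9, 13, 18, 23, 35}, |B| = 7
A ∩ B = {23}, |A ∩ B| = 1
|A ∪ B| = |A| + |B| - |A ∩ B| = 9 + 7 - 1 = 15

15


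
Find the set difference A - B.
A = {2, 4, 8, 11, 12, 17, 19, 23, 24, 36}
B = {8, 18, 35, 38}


Set A = {2, 4, 8, 11, 12, 17, 19, 23, 24, 36}
Set B = {8, 18, 35, 38}
A \ B includes elements in A that are not in B.
Check each element of A:
2 (not in B, keep), 4 (not in B, keep), 8 (in B, remove), 11 (not in B, keep), 12 (not in B, keep), 17 (not in B, keep), 19 (not in B, keep), 23 (not in B, keep), 24 (not in B, keep), 36 (not in B, keep)
A \ B = {2, 4, 11, 12, 17, 19, 23, 24, 36}

{2, 4, 11, 12, 17, 19, 23, 24, 36}


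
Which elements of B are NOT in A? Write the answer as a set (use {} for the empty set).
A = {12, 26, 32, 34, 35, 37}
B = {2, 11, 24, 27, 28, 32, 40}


Set A = {12, 26, 32, 34, 35, 37}
Set B = {2, 11, 24, 27, 28, 32, 40}
Check each element of B against A:
2 ∉ A (include), 11 ∉ A (include), 24 ∉ A (include), 27 ∉ A (include), 28 ∉ A (include), 32 ∈ A, 40 ∉ A (include)
Elements of B not in A: {2, 11, 24, 27, 28, 40}

{2, 11, 24, 27, 28, 40}


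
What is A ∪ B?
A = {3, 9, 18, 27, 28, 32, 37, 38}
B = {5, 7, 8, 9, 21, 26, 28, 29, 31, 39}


Set A = {3, 9, 18, 27, 28, 32, 37, 38}
Set B = {5, 7, 8, 9, 21, 26, 28, 29, 31, 39}
A ∪ B includes all elements in either set.
Elements from A: {3, 9, 18, 27, 28, 32, 37, 38}
Elements from B not already included: {5, 7, 8, 21, 26, 29, 31, 39}
A ∪ B = {3, 5, 7, 8, 9, 18, 21, 26, 27, 28, 29, 31, 32, 37, 38, 39}

{3, 5, 7, 8, 9, 18, 21, 26, 27, 28, 29, 31, 32, 37, 38, 39}


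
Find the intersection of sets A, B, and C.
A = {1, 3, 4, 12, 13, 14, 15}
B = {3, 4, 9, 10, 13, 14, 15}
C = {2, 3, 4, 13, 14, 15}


Set A = {1, 3, 4, 12, 13, 14, 15}
Set B = {3, 4, 9, 10, 13, 14, 15}
Set C = {2, 3, 4, 13, 14, 15}
First, A ∩ B = {3, 4, 13, 14, 15}
Then, (A ∩ B) ∩ C = {3, 4, 13, 14, 15}

{3, 4, 13, 14, 15}


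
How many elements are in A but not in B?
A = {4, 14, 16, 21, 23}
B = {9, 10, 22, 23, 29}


Set A = {4, 14, 16, 21, 23}
Set B = {9, 10, 22, 23, 29}
A \ B = {4, 14, 16, 21}
|A \ B| = 4

4


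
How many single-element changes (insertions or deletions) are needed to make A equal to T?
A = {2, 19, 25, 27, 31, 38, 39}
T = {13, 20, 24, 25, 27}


Set A = {2, 19, 25, 27, 31, 38, 39}
Set T = {13, 20, 24, 25, 27}
Elements to remove from A (in A, not in T): {2, 19, 31, 38, 39} → 5 removals
Elements to add to A (in T, not in A): {13, 20, 24} → 3 additions
Total edits = 5 + 3 = 8

8


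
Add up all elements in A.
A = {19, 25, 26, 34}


Set A = {19, 25, 26, 34}
Sum = 19 + 25 + 26 + 34 = 104

104


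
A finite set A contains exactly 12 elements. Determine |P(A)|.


The set has 12 elements.
The power set contains all possible subsets.
|P(A)| = 2^|A| = 2^12 = 4096

4096


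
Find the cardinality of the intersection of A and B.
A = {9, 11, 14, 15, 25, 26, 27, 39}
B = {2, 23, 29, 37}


Set A = {9, 11, 14, 15, 25, 26, 27, 39}
Set B = {2, 23, 29, 37}
A ∩ B = {}
|A ∩ B| = 0

0


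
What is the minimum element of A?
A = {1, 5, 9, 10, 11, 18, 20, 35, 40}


Set A = {1, 5, 9, 10, 11, 18, 20, 35, 40}
Elements in ascending order: 1, 5, 9, 10, 11, 18, 20, 35, 40
The smallest element is 1.

1


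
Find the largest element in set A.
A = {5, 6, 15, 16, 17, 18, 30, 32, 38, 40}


Set A = {5, 6, 15, 16, 17, 18, 30, 32, 38, 40}
Elements in ascending order: 5, 6, 15, 16, 17, 18, 30, 32, 38, 40
The largest element is 40.

40


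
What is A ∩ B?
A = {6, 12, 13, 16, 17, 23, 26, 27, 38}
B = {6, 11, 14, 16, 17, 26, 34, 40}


Set A = {6, 12, 13, 16, 17, 23, 26, 27, 38}
Set B = {6, 11, 14, 16, 17, 26, 34, 40}
A ∩ B includes only elements in both sets.
Check each element of A against B:
6 ✓, 12 ✗, 13 ✗, 16 ✓, 17 ✓, 23 ✗, 26 ✓, 27 ✗, 38 ✗
A ∩ B = {6, 16, 17, 26}

{6, 16, 17, 26}


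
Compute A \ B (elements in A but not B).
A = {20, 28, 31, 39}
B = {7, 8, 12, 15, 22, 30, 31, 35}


Set A = {20, 28, 31, 39}
Set B = {7, 8, 12, 15, 22, 30, 31, 35}
A \ B includes elements in A that are not in B.
Check each element of A:
20 (not in B, keep), 28 (not in B, keep), 31 (in B, remove), 39 (not in B, keep)
A \ B = {20, 28, 39}

{20, 28, 39}


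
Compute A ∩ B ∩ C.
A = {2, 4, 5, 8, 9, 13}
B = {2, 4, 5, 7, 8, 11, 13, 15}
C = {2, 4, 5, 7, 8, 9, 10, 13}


Set A = {2, 4, 5, 8, 9, 13}
Set B = {2, 4, 5, 7, 8, 11, 13, 15}
Set C = {2, 4, 5, 7, 8, 9, 10, 13}
First, A ∩ B = {2, 4, 5, 8, 13}
Then, (A ∩ B) ∩ C = {2, 4, 5, 8, 13}

{2, 4, 5, 8, 13}


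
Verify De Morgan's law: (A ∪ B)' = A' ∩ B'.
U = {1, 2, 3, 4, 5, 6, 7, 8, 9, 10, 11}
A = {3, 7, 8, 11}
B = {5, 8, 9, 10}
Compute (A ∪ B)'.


U = {1, 2, 3, 4, 5, 6, 7, 8, 9, 10, 11}
A = {3, 7, 8, 11}, B = {5, 8, 9, 10}
A ∪ B = {3, 5, 7, 8, 9, 10, 11}
(A ∪ B)' = U \ (A ∪ B) = {1, 2, 4, 6}
Verification via A' ∩ B': A' = {1, 2, 4, 5, 6, 9, 10}, B' = {1, 2, 3, 4, 6, 7, 11}
A' ∩ B' = {1, 2, 4, 6} ✓

{1, 2, 4, 6}


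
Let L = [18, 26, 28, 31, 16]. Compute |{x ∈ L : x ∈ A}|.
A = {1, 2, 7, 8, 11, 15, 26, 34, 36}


Set A = {1, 2, 7, 8, 11, 15, 26, 34, 36}
Candidates: [18, 26, 28, 31, 16]
Check each candidate:
18 ∉ A, 26 ∈ A, 28 ∉ A, 31 ∉ A, 16 ∉ A
Count of candidates in A: 1

1


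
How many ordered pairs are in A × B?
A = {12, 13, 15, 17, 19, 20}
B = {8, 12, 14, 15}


Set A = {12, 13, 15, 17, 19, 20} has 6 elements.
Set B = {8, 12, 14, 15} has 4 elements.
|A × B| = |A| × |B| = 6 × 4 = 24

24


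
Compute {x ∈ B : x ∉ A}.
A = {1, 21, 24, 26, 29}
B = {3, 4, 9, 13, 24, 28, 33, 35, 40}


Set A = {1, 21, 24, 26, 29}
Set B = {3, 4, 9, 13, 24, 28, 33, 35, 40}
Check each element of B against A:
3 ∉ A (include), 4 ∉ A (include), 9 ∉ A (include), 13 ∉ A (include), 24 ∈ A, 28 ∉ A (include), 33 ∉ A (include), 35 ∉ A (include), 40 ∉ A (include)
Elements of B not in A: {3, 4, 9, 13, 28, 33, 35, 40}

{3, 4, 9, 13, 28, 33, 35, 40}


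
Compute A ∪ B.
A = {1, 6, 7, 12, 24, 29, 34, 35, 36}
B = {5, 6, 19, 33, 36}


Set A = {1, 6, 7, 12, 24, 29, 34, 35, 36}
Set B = {5, 6, 19, 33, 36}
A ∪ B includes all elements in either set.
Elements from A: {1, 6, 7, 12, 24, 29, 34, 35, 36}
Elements from B not already included: {5, 19, 33}
A ∪ B = {1, 5, 6, 7, 12, 19, 24, 29, 33, 34, 35, 36}

{1, 5, 6, 7, 12, 19, 24, 29, 33, 34, 35, 36}
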